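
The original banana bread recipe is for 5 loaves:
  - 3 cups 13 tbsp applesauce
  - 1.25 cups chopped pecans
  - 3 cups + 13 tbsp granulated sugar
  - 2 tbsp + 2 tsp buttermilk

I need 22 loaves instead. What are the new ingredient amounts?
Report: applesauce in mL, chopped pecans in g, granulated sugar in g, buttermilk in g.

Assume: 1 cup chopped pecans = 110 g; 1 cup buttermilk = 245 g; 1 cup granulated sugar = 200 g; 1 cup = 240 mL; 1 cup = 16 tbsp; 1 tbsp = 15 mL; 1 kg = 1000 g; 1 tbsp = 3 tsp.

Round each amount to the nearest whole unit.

Scaling factor: 22/5 = 4.4.
applesauce: (3 cup + 13 tbsp = 3.8125 cup) × 22/5 × 240 mL/cup = 4026 mL
chopped pecans: 1.25 cup × 22/5 × 110 g/cup = 605 g
granulated sugar: (3 cup + 13 tbsp = 3.8125 cup) × 22/5 × 200 g/cup = 3355 g
buttermilk: (2 tbsp + 2 tsp = 8/3 tbsp) × 22/5 ÷ 16 tbsp/cup × 245 g/cup ≈ 180 g

applesauce: 4026 mL; chopped pecans: 605 g; granulated sugar: 3355 g; buttermilk: 180 g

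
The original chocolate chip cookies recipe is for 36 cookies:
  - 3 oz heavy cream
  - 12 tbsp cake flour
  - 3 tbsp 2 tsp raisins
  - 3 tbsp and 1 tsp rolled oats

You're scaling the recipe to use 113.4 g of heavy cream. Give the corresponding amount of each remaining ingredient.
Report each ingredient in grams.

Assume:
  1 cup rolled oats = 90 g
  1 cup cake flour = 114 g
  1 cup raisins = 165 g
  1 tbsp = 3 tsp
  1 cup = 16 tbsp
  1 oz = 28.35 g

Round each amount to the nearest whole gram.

cake flour: 114 g; raisins: 50 g; rolled oats: 25 g

The original recipe has 85.05 g of heavy cream, so the scaling factor is 113.4 ÷ 85.05 = 4/3.
cake flour: 12 tbsp × 4/3 ÷ 16 tbsp/cup × 114 g/cup = 114 g
raisins: (3 tbsp + 2 tsp = 11/3 tbsp) × 4/3 ÷ 16 tbsp/cup × 165 g/cup ≈ 50 g
rolled oats: (3 tbsp + 1 tsp = 10/3 tbsp) × 4/3 ÷ 16 tbsp/cup × 90 g/cup = 25 g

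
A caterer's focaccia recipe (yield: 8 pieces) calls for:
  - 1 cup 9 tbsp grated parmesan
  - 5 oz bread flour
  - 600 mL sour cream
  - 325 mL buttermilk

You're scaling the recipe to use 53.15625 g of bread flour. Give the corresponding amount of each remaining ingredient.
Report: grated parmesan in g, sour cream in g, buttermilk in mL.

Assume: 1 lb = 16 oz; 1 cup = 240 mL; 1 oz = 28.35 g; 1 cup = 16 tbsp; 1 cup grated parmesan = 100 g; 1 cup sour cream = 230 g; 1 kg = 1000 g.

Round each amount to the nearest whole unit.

grated parmesan: 59 g; sour cream: 216 g; buttermilk: 122 mL

The original recipe has 141.75 g of bread flour, so the scaling factor is 53.15625 ÷ 141.75 = 3/8 = 0.375.
grated parmesan: (1 cup + 9 tbsp = 1.5625 cup) × 3/8 × 100 g/cup ≈ 59 g
sour cream: 600 mL × 3/8 ÷ 240 mL/cup × 230 g/cup ≈ 216 g
buttermilk: 325 mL × 3/8 ≈ 122 mL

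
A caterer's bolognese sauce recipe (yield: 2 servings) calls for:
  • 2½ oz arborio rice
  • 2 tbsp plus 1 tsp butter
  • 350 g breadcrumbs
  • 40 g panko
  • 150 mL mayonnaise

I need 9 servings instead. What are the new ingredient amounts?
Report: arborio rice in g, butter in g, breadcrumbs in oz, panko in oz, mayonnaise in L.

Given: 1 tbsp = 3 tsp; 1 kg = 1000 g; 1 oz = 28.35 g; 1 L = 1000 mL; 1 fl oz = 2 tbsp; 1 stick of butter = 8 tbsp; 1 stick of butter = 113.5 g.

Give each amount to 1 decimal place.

Scaling factor: 9/2 = 4.5.
arborio rice: 2.5 oz × 9/2 × 28.35 g/oz ≈ 318.9 g
butter: (2 tbsp + 1 tsp = 7/3 tbsp) × 9/2 ÷ 8 tbsp/stick × 113.5 g/stick ≈ 149.0 g
breadcrumbs: 350 g × 9/2 ÷ 28.35 g/oz ≈ 55.6 oz
panko: 40 g × 9/2 ÷ 28.35 g/oz ≈ 6.3 oz
mayonnaise: 150 mL × 9/2 ÷ 1000 mL/L ≈ 0.7 L

arborio rice: 318.9 g; butter: 149.0 g; breadcrumbs: 55.6 oz; panko: 6.3 oz; mayonnaise: 0.7 L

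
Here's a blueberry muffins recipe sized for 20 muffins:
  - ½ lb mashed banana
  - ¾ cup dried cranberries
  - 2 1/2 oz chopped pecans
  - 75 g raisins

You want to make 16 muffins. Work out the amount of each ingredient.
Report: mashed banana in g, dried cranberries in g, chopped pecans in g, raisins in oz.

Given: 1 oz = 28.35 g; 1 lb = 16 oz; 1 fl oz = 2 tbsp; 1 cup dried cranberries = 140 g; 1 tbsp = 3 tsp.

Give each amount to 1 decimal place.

Scaling factor: 16/20 = 4/5 = 0.8.
mashed banana: 0.5 lb × 4/5 × 16 oz/lb × 28.35 g/oz ≈ 181.4 g
dried cranberries: 0.75 cup × 4/5 × 140 g/cup = 84.0 g
chopped pecans: 2.5 oz × 4/5 × 28.35 g/oz = 56.7 g
raisins: 75 g × 4/5 ÷ 28.35 g/oz ≈ 2.1 oz

mashed banana: 181.4 g; dried cranberries: 84.0 g; chopped pecans: 56.7 g; raisins: 2.1 oz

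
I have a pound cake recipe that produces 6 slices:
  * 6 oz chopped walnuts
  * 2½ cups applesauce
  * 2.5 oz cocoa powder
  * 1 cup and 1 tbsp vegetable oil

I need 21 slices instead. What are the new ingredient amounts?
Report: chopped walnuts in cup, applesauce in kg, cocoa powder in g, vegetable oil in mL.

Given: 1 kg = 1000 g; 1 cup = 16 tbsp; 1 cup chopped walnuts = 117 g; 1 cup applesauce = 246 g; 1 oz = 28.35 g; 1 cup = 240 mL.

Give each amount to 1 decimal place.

Scaling factor: 21/6 = 7/2 = 3.5.
chopped walnuts: 6 oz × 7/2 × 28.35 g/oz ÷ 117 g/cup ≈ 5.1 cup
applesauce: 2.5 cup × 7/2 × 246 g/cup ÷ 1000 g/kg ≈ 2.2 kg
cocoa powder: 2.5 oz × 7/2 × 28.35 g/oz ≈ 248.1 g
vegetable oil: (1 cup + 1 tbsp = 1.0625 cup) × 7/2 × 240 mL/cup = 892.5 mL

chopped walnuts: 5.1 cup; applesauce: 2.2 kg; cocoa powder: 248.1 g; vegetable oil: 892.5 mL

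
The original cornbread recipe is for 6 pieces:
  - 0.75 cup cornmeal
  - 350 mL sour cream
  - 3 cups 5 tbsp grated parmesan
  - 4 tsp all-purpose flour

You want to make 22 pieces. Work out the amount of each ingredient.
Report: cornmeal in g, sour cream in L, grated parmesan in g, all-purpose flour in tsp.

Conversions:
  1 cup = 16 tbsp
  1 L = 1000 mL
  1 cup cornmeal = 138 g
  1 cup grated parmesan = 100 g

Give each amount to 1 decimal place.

Scaling factor: 22/6 = 11/3.
cornmeal: 0.75 cup × 11/3 × 138 g/cup = 379.5 g
sour cream: 350 mL × 11/3 ÷ 1000 mL/L ≈ 1.3 L
grated parmesan: (3 cup + 5 tbsp = 3.3125 cup) × 11/3 × 100 g/cup ≈ 1214.6 g
all-purpose flour: 4 tsp × 11/3 ≈ 14.7 tsp

cornmeal: 379.5 g; sour cream: 1.3 L; grated parmesan: 1214.6 g; all-purpose flour: 14.7 tsp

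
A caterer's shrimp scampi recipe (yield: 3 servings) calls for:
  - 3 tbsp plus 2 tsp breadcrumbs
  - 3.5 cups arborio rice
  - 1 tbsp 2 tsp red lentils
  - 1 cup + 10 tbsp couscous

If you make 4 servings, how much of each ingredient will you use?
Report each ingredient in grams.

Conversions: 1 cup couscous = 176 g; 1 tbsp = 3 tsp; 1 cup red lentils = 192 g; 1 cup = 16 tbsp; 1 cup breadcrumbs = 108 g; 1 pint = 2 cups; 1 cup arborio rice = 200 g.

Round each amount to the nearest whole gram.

Scaling factor: 4/3.
breadcrumbs: (3 tbsp + 2 tsp = 11/3 tbsp) × 4/3 ÷ 16 tbsp/cup × 108 g/cup = 33 g
arborio rice: 3.5 cup × 4/3 × 200 g/cup ≈ 933 g
red lentils: (1 tbsp + 2 tsp = 5/3 tbsp) × 4/3 ÷ 16 tbsp/cup × 192 g/cup ≈ 27 g
couscous: (1 cup + 10 tbsp = 1.625 cup) × 4/3 × 176 g/cup ≈ 381 g

breadcrumbs: 33 g; arborio rice: 933 g; red lentils: 27 g; couscous: 381 g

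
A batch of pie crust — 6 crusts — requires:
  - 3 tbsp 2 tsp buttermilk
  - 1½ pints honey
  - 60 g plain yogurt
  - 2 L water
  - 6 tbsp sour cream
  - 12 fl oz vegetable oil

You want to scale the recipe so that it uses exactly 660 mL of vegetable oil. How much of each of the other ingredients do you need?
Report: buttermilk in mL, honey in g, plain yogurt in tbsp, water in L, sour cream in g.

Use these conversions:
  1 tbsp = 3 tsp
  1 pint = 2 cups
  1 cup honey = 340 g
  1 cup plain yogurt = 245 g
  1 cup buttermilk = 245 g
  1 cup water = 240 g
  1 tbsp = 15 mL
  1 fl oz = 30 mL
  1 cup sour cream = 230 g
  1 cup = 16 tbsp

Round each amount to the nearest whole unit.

buttermilk: 101 mL; honey: 1870 g; plain yogurt: 7 tbsp; water: 4 L; sour cream: 158 g

The original recipe has 360 mL of vegetable oil, so the scaling factor is 660 ÷ 360 = 11/6.
buttermilk: (3 tbsp + 2 tsp = 11/3 tbsp) × 11/6 × 15 mL/tbsp ≈ 101 mL
honey: 1.5 pint × 11/6 × 2 cup/pint × 340 g/cup = 1870 g
plain yogurt: 60 g × 11/6 ÷ 245 g/cup × 16 tbsp/cup ≈ 7 tbsp
water: 2 L × 11/6 ≈ 4 L
sour cream: 6 tbsp × 11/6 ÷ 16 tbsp/cup × 230 g/cup ≈ 158 g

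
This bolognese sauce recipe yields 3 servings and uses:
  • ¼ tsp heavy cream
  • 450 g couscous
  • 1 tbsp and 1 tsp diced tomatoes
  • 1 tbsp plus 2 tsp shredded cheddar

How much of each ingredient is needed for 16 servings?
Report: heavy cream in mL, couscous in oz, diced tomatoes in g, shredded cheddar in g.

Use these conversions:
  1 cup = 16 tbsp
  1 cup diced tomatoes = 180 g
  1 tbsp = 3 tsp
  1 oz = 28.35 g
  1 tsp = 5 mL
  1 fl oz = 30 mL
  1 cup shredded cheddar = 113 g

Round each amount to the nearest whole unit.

heavy cream: 7 mL; couscous: 85 oz; diced tomatoes: 80 g; shredded cheddar: 63 g

Scaling factor: 16/3.
heavy cream: 0.25 tsp × 16/3 × 5 mL/tsp ≈ 7 mL
couscous: 450 g × 16/3 ÷ 28.35 g/oz ≈ 85 oz
diced tomatoes: (1 tbsp + 1 tsp = 4/3 tbsp) × 16/3 ÷ 16 tbsp/cup × 180 g/cup = 80 g
shredded cheddar: (1 tbsp + 2 tsp = 5/3 tbsp) × 16/3 ÷ 16 tbsp/cup × 113 g/cup ≈ 63 g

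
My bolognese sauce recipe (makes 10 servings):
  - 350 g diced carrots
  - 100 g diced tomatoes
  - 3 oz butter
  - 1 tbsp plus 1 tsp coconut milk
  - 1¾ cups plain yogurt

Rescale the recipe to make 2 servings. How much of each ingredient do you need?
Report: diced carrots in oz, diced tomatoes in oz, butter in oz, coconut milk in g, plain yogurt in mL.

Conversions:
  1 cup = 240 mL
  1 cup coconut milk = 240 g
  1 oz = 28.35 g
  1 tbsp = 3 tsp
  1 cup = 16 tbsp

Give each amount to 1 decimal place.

Scaling factor: 2/10 = 1/5 = 0.2.
diced carrots: 350 g × 1/5 ÷ 28.35 g/oz ≈ 2.5 oz
diced tomatoes: 100 g × 1/5 ÷ 28.35 g/oz ≈ 0.7 oz
butter: 3 oz × 1/5 = 0.6 oz
coconut milk: (1 tbsp + 1 tsp = 4/3 tbsp) × 1/5 ÷ 16 tbsp/cup × 240 g/cup = 4.0 g
plain yogurt: 1.75 cup × 1/5 × 240 mL/cup = 84.0 mL

diced carrots: 2.5 oz; diced tomatoes: 0.7 oz; butter: 0.6 oz; coconut milk: 4.0 g; plain yogurt: 84.0 mL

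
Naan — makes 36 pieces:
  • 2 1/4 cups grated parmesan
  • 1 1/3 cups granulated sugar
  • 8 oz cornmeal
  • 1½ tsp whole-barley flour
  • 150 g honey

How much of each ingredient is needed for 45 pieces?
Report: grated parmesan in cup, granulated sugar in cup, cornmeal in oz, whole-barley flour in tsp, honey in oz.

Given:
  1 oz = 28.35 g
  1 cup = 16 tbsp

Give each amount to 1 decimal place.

grated parmesan: 2.8 cup; granulated sugar: 1.7 cup; cornmeal: 10.0 oz; whole-barley flour: 1.9 tsp; honey: 6.6 oz

Scaling factor: 45/36 = 5/4 = 1.25.
grated parmesan: 2.25 cup × 5/4 ≈ 2.8 cup
granulated sugar: 4/3 cup × 5/4 ≈ 1.7 cup
cornmeal: 8 oz × 5/4 = 10.0 oz
whole-barley flour: 1.5 tsp × 5/4 ≈ 1.9 tsp
honey: 150 g × 5/4 ÷ 28.35 g/oz ≈ 6.6 oz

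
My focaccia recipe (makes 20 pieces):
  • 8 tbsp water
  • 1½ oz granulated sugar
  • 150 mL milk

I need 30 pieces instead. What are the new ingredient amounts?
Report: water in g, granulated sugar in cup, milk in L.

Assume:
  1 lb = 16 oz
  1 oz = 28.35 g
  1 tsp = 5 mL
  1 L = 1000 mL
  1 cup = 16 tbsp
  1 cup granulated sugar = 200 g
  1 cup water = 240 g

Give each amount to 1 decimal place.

Scaling factor: 30/20 = 3/2 = 1.5.
water: 8 tbsp × 3/2 ÷ 16 tbsp/cup × 240 g/cup = 180.0 g
granulated sugar: 1.5 oz × 3/2 × 28.35 g/oz ÷ 200 g/cup ≈ 0.3 cup
milk: 150 mL × 3/2 ÷ 1000 mL/L ≈ 0.2 L

water: 180.0 g; granulated sugar: 0.3 cup; milk: 0.2 L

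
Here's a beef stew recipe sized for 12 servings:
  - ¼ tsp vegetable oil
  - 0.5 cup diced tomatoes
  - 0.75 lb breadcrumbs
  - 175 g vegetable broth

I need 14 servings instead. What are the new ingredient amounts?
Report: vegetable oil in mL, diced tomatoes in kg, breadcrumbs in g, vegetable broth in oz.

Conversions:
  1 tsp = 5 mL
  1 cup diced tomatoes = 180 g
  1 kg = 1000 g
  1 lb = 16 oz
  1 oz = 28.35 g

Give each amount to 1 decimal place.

vegetable oil: 1.5 mL; diced tomatoes: 0.1 kg; breadcrumbs: 396.9 g; vegetable broth: 7.2 oz

Scaling factor: 14/12 = 7/6.
vegetable oil: 0.25 tsp × 7/6 × 5 mL/tsp ≈ 1.5 mL
diced tomatoes: 0.5 cup × 7/6 × 180 g/cup ÷ 1000 g/kg ≈ 0.1 kg
breadcrumbs: 0.75 lb × 7/6 × 16 oz/lb × 28.35 g/oz = 396.9 g
vegetable broth: 175 g × 7/6 ÷ 28.35 g/oz ≈ 7.2 oz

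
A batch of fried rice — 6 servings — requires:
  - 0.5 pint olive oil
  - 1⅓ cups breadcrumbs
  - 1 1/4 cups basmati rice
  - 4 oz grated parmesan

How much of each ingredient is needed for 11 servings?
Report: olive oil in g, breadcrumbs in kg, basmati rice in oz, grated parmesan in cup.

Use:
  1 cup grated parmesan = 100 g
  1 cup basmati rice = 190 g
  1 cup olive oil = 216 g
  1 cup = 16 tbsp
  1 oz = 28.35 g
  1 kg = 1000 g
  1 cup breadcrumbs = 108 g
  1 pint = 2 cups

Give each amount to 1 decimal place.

olive oil: 396.0 g; breadcrumbs: 0.3 kg; basmati rice: 15.4 oz; grated parmesan: 2.1 cup

Scaling factor: 11/6.
olive oil: 0.5 pint × 11/6 × 2 cup/pint × 216 g/cup = 396.0 g
breadcrumbs: 4/3 cup × 11/6 × 108 g/cup ÷ 1000 g/kg ≈ 0.3 kg
basmati rice: 1.25 cup × 11/6 × 190 g/cup ÷ 28.35 g/oz ≈ 15.4 oz
grated parmesan: 4 oz × 11/6 × 28.35 g/oz ÷ 100 g/cup ≈ 2.1 cup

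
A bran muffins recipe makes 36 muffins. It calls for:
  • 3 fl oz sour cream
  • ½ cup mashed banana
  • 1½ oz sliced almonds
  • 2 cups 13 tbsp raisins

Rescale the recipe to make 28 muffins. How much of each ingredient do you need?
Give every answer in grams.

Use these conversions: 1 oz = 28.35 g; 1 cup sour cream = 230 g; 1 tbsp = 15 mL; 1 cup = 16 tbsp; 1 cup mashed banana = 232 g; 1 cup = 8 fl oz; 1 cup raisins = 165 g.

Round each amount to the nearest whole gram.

sour cream: 67 g; mashed banana: 90 g; sliced almonds: 33 g; raisins: 361 g

Scaling factor: 28/36 = 7/9.
sour cream: 3 fl oz × 7/9 ÷ 8 fl oz/cup × 230 g/cup ≈ 67 g
mashed banana: 0.5 cup × 7/9 × 232 g/cup ≈ 90 g
sliced almonds: 1.5 oz × 7/9 × 28.35 g/oz ≈ 33 g
raisins: (2 cup + 13 tbsp = 2.8125 cup) × 7/9 × 165 g/cup ≈ 361 g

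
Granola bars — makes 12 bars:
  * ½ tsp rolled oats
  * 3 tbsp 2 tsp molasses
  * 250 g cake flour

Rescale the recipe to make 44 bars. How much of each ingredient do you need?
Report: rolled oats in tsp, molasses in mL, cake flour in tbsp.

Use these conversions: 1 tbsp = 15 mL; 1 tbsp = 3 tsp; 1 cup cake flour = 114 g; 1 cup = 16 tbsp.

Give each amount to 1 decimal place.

Scaling factor: 44/12 = 11/3.
rolled oats: 0.5 tsp × 11/3 ≈ 1.8 tsp
molasses: (3 tbsp + 2 tsp = 11/3 tbsp) × 11/3 × 15 mL/tbsp ≈ 201.7 mL
cake flour: 250 g × 11/3 ÷ 114 g/cup × 16 tbsp/cup ≈ 128.7 tbsp

rolled oats: 1.8 tsp; molasses: 201.7 mL; cake flour: 128.7 tbsp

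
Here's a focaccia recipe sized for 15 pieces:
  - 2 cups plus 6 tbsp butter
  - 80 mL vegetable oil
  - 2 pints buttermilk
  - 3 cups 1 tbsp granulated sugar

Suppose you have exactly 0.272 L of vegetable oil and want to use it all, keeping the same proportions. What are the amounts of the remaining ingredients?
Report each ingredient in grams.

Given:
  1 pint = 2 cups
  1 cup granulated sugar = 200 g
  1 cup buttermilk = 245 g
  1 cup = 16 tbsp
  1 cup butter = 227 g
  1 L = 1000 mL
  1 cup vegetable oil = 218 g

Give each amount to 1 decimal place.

butter: 1833.0 g; buttermilk: 3332.0 g; granulated sugar: 2082.5 g

The original recipe has 0.08 L of vegetable oil, so the scaling factor is 0.272 ÷ 0.08 = 17/5 = 3.4.
butter: (2 cup + 6 tbsp = 2.375 cup) × 17/5 × 227 g/cup ≈ 1833.0 g
buttermilk: 2 pint × 17/5 × 2 cup/pint × 245 g/cup = 3332.0 g
granulated sugar: (3 cup + 1 tbsp = 3.0625 cup) × 17/5 × 200 g/cup = 2082.5 g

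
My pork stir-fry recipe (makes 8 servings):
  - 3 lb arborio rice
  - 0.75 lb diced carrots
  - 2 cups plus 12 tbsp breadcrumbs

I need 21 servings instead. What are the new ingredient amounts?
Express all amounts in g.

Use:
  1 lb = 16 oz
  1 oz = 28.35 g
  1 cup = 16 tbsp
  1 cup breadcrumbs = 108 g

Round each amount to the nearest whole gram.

Scaling factor: 21/8 = 2.625.
arborio rice: 3 lb × 21/8 × 16 oz/lb × 28.35 g/oz ≈ 3572 g
diced carrots: 0.75 lb × 21/8 × 16 oz/lb × 28.35 g/oz ≈ 893 g
breadcrumbs: (2 cup + 12 tbsp = 2.75 cup) × 21/8 × 108 g/cup ≈ 780 g

arborio rice: 3572 g; diced carrots: 893 g; breadcrumbs: 780 g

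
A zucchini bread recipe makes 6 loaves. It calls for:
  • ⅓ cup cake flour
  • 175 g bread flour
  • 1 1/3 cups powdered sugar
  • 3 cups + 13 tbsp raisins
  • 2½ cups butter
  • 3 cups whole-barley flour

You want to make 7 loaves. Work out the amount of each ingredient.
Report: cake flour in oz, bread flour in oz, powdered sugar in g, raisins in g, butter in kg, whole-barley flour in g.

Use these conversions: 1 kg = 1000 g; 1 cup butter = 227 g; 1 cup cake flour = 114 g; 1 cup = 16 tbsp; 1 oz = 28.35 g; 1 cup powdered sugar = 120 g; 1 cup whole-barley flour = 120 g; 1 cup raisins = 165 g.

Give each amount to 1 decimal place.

cake flour: 1.6 oz; bread flour: 7.2 oz; powdered sugar: 186.7 g; raisins: 733.9 g; butter: 0.7 kg; whole-barley flour: 420.0 g

Scaling factor: 7/6.
cake flour: 1/3 cup × 7/6 × 114 g/cup ÷ 28.35 g/oz ≈ 1.6 oz
bread flour: 175 g × 7/6 ÷ 28.35 g/oz ≈ 7.2 oz
powdered sugar: 4/3 cup × 7/6 × 120 g/cup ≈ 186.7 g
raisins: (3 cup + 13 tbsp = 3.8125 cup) × 7/6 × 165 g/cup ≈ 733.9 g
butter: 2.5 cup × 7/6 × 227 g/cup ÷ 1000 g/kg ≈ 0.7 kg
whole-barley flour: 3 cup × 7/6 × 120 g/cup = 420.0 g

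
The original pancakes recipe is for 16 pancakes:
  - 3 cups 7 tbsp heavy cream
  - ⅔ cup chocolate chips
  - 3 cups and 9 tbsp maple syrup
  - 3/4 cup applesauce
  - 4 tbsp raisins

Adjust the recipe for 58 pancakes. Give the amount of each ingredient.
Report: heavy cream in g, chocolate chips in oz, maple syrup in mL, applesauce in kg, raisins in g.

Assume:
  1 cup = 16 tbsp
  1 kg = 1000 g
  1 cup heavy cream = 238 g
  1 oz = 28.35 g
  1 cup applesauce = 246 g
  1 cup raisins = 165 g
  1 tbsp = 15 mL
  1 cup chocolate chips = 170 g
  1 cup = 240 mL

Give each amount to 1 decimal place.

heavy cream: 2965.7 g; chocolate chips: 14.5 oz; maple syrup: 3099.4 mL; applesauce: 0.7 kg; raisins: 149.5 g

Scaling factor: 58/16 = 29/8 = 3.625.
heavy cream: (3 cup + 7 tbsp = 3.4375 cup) × 29/8 × 238 g/cup ≈ 2965.7 g
chocolate chips: 2/3 cup × 29/8 × 170 g/cup ÷ 28.35 g/oz ≈ 14.5 oz
maple syrup: (3 cup + 9 tbsp = 3.5625 cup) × 29/8 × 240 mL/cup ≈ 3099.4 mL
applesauce: 0.75 cup × 29/8 × 246 g/cup ÷ 1000 g/kg ≈ 0.7 kg
raisins: 4 tbsp × 29/8 ÷ 16 tbsp/cup × 165 g/cup ≈ 149.5 g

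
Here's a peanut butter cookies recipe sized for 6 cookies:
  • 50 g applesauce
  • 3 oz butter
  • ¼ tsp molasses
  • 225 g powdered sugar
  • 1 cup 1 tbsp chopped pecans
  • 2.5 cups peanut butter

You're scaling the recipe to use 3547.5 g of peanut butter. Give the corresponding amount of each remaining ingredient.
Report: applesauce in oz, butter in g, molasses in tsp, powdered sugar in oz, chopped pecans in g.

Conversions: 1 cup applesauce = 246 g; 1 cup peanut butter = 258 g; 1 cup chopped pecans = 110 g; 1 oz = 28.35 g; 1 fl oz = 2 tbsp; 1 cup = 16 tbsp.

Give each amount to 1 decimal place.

The original recipe has 645 g of peanut butter, so the scaling factor is 3547.5 ÷ 645 = 11/2 = 5.5.
applesauce: 50 g × 11/2 ÷ 28.35 g/oz ≈ 9.7 oz
butter: 3 oz × 11/2 × 28.35 g/oz ≈ 467.8 g
molasses: 0.25 tsp × 11/2 ≈ 1.4 tsp
powdered sugar: 225 g × 11/2 ÷ 28.35 g/oz ≈ 43.7 oz
chopped pecans: (1 cup + 1 tbsp = 1.0625 cup) × 11/2 × 110 g/cup ≈ 642.8 g

applesauce: 9.7 oz; butter: 467.8 g; molasses: 1.4 tsp; powdered sugar: 43.7 oz; chopped pecans: 642.8 g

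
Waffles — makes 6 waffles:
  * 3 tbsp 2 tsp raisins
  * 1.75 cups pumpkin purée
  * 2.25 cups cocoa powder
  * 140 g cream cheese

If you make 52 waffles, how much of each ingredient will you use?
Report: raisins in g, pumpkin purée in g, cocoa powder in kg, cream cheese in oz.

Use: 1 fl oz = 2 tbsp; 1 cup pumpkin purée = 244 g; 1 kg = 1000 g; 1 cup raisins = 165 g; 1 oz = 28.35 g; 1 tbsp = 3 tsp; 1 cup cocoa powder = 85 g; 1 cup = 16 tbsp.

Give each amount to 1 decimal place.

Scaling factor: 52/6 = 26/3.
raisins: (3 tbsp + 2 tsp = 11/3 tbsp) × 26/3 ÷ 16 tbsp/cup × 165 g/cup ≈ 327.7 g
pumpkin purée: 1.75 cup × 26/3 × 244 g/cup ≈ 3700.7 g
cocoa powder: 2.25 cup × 26/3 × 85 g/cup ÷ 1000 g/kg ≈ 1.7 kg
cream cheese: 140 g × 26/3 ÷ 28.35 g/oz ≈ 42.8 oz

raisins: 327.7 g; pumpkin purée: 3700.7 g; cocoa powder: 1.7 kg; cream cheese: 42.8 oz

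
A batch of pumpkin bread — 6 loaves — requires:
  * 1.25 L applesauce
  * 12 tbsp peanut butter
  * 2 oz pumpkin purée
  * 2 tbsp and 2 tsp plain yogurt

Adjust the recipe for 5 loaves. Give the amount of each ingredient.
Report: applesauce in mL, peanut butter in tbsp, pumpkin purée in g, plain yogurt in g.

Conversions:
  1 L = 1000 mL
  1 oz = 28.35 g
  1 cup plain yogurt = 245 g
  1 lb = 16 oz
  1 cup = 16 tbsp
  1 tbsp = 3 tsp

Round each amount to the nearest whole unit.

applesauce: 1042 mL; peanut butter: 10 tbsp; pumpkin purée: 47 g; plain yogurt: 34 g

Scaling factor: 5/6.
applesauce: 1.25 L × 5/6 × 1000 mL/L ≈ 1042 mL
peanut butter: 12 tbsp × 5/6 = 10 tbsp
pumpkin purée: 2 oz × 5/6 × 28.35 g/oz ≈ 47 g
plain yogurt: (2 tbsp + 2 tsp = 8/3 tbsp) × 5/6 ÷ 16 tbsp/cup × 245 g/cup ≈ 34 g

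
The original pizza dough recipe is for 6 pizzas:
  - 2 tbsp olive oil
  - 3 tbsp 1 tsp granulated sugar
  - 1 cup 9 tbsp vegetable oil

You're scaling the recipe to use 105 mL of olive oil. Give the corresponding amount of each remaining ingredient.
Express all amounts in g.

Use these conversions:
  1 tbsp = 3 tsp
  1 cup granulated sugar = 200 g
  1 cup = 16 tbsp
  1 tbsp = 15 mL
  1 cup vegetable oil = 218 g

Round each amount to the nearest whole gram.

The original recipe has 30 mL of olive oil, so the scaling factor is 105 ÷ 30 = 7/2 = 3.5.
granulated sugar: (3 tbsp + 1 tsp = 10/3 tbsp) × 7/2 ÷ 16 tbsp/cup × 200 g/cup ≈ 146 g
vegetable oil: (1 cup + 9 tbsp = 1.5625 cup) × 7/2 × 218 g/cup ≈ 1192 g

granulated sugar: 146 g; vegetable oil: 1192 g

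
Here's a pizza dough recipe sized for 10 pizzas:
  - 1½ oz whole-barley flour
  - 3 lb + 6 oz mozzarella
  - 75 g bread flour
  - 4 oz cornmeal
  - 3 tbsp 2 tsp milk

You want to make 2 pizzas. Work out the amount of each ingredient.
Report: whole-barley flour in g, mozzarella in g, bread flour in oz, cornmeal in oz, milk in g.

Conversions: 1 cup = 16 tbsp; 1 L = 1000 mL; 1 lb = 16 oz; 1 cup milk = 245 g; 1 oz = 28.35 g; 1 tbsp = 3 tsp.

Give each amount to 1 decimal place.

whole-barley flour: 8.5 g; mozzarella: 306.2 g; bread flour: 0.5 oz; cornmeal: 0.8 oz; milk: 11.2 g

Scaling factor: 2/10 = 1/5 = 0.2.
whole-barley flour: 1.5 oz × 1/5 × 28.35 g/oz ≈ 8.5 g
mozzarella: (3 lb + 6 oz = 3.375 lb) × 1/5 × 16 oz/lb × 28.35 g/oz ≈ 306.2 g
bread flour: 75 g × 1/5 ÷ 28.35 g/oz ≈ 0.5 oz
cornmeal: 4 oz × 1/5 = 0.8 oz
milk: (3 tbsp + 2 tsp = 11/3 tbsp) × 1/5 ÷ 16 tbsp/cup × 245 g/cup ≈ 11.2 g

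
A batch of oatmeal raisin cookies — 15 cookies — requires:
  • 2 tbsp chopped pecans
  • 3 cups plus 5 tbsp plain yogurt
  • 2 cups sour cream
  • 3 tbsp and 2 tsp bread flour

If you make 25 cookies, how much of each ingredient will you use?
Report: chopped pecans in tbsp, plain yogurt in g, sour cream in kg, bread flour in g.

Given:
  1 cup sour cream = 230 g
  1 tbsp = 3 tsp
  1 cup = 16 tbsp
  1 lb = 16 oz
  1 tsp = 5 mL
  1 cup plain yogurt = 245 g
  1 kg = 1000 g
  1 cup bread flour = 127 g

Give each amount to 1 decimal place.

chopped pecans: 3.3 tbsp; plain yogurt: 1352.6 g; sour cream: 0.8 kg; bread flour: 48.5 g

Scaling factor: 25/15 = 5/3.
chopped pecans: 2 tbsp × 5/3 ≈ 3.3 tbsp
plain yogurt: (3 cup + 5 tbsp = 3.3125 cup) × 5/3 × 245 g/cup ≈ 1352.6 g
sour cream: 2 cup × 5/3 × 230 g/cup ÷ 1000 g/kg ≈ 0.8 kg
bread flour: (3 tbsp + 2 tsp = 11/3 tbsp) × 5/3 ÷ 16 tbsp/cup × 127 g/cup ≈ 48.5 g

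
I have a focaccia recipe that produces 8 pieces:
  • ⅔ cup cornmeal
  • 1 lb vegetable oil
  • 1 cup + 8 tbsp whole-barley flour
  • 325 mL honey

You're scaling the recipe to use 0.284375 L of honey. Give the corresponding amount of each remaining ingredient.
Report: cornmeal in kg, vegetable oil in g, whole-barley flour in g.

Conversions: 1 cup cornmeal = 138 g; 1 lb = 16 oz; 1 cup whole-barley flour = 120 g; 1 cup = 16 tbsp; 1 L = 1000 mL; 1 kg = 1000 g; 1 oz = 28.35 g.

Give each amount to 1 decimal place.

The original recipe has 0.325 L of honey, so the scaling factor is 0.284375 ÷ 0.325 = 7/8 = 0.875.
cornmeal: 2/3 cup × 7/8 × 138 g/cup ÷ 1000 g/kg ≈ 0.1 kg
vegetable oil: 1 lb × 7/8 × 16 oz/lb × 28.35 g/oz = 396.9 g
whole-barley flour: (1 cup + 8 tbsp = 1.5 cup) × 7/8 × 120 g/cup = 157.5 g

cornmeal: 0.1 kg; vegetable oil: 396.9 g; whole-barley flour: 157.5 g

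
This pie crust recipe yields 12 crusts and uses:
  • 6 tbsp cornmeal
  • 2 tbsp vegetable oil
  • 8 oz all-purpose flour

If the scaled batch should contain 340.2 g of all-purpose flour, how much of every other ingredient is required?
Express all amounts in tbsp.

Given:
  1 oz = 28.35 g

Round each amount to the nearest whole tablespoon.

The original recipe has 226.8 g of all-purpose flour, so the scaling factor is 340.2 ÷ 226.8 = 3/2 = 1.5.
cornmeal: 6 tbsp × 3/2 = 9 tbsp
vegetable oil: 2 tbsp × 3/2 = 3 tbsp

cornmeal: 9 tbsp; vegetable oil: 3 tbsp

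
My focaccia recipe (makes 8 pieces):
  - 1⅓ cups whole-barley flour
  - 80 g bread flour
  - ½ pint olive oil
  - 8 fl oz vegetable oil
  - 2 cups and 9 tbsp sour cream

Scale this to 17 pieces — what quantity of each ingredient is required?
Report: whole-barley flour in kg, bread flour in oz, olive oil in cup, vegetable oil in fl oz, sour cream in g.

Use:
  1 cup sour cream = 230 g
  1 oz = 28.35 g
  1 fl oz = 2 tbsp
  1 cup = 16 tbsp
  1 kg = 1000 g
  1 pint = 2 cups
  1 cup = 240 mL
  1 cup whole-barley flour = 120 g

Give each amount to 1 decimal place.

whole-barley flour: 0.3 kg; bread flour: 6.0 oz; olive oil: 2.1 cup; vegetable oil: 17.0 fl oz; sour cream: 1252.4 g

Scaling factor: 17/8 = 2.125.
whole-barley flour: 4/3 cup × 17/8 × 120 g/cup ÷ 1000 g/kg ≈ 0.3 kg
bread flour: 80 g × 17/8 ÷ 28.35 g/oz ≈ 6.0 oz
olive oil: 0.5 pint × 17/8 × 2 cup/pint ≈ 2.1 cup
vegetable oil: 8 fl oz × 17/8 = 17.0 fl oz
sour cream: (2 cup + 9 tbsp = 2.5625 cup) × 17/8 × 230 g/cup ≈ 1252.4 g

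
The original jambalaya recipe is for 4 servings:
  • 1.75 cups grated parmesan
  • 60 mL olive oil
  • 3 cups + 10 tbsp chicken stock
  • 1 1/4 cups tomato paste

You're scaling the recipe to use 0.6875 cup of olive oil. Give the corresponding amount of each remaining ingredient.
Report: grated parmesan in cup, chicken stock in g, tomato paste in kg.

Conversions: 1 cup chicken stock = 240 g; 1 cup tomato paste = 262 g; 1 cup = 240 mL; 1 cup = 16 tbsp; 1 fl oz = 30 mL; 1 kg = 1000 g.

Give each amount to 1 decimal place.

grated parmesan: 4.8 cup; chicken stock: 2392.5 g; tomato paste: 0.9 kg

The original recipe has 0.25 cup of olive oil, so the scaling factor is 0.6875 ÷ 0.25 = 11/4 = 2.75.
grated parmesan: 1.75 cup × 11/4 ≈ 4.8 cup
chicken stock: (3 cup + 10 tbsp = 3.625 cup) × 11/4 × 240 g/cup = 2392.5 g
tomato paste: 1.25 cup × 11/4 × 262 g/cup ÷ 1000 g/kg ≈ 0.9 kg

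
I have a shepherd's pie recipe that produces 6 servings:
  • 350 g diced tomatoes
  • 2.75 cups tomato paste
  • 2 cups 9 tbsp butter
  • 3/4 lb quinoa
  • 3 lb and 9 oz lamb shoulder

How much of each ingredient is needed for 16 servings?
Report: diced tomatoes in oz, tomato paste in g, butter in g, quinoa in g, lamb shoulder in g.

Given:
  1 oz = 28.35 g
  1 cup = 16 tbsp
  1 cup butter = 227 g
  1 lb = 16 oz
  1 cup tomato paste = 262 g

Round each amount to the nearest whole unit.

diced tomatoes: 33 oz; tomato paste: 1921 g; butter: 1551 g; quinoa: 907 g; lamb shoulder: 4309 g

Scaling factor: 16/6 = 8/3.
diced tomatoes: 350 g × 8/3 ÷ 28.35 g/oz ≈ 33 oz
tomato paste: 2.75 cup × 8/3 × 262 g/cup ≈ 1921 g
butter: (2 cup + 9 tbsp = 2.5625 cup) × 8/3 × 227 g/cup ≈ 1551 g
quinoa: 0.75 lb × 8/3 × 16 oz/lb × 28.35 g/oz ≈ 907 g
lamb shoulder: (3 lb + 9 oz = 3.5625 lb) × 8/3 × 16 oz/lb × 28.35 g/oz ≈ 4309 g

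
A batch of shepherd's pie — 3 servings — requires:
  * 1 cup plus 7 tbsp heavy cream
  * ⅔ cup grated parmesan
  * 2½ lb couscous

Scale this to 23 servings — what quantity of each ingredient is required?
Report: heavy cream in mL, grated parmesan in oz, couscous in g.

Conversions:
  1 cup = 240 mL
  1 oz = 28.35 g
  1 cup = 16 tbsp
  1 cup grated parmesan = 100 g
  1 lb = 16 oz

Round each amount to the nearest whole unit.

heavy cream: 2645 mL; grated parmesan: 18 oz; couscous: 8694 g

Scaling factor: 23/3.
heavy cream: (1 cup + 7 tbsp = 1.4375 cup) × 23/3 × 240 mL/cup = 2645 mL
grated parmesan: 2/3 cup × 23/3 × 100 g/cup ÷ 28.35 g/oz ≈ 18 oz
couscous: 2.5 lb × 23/3 × 16 oz/lb × 28.35 g/oz = 8694 g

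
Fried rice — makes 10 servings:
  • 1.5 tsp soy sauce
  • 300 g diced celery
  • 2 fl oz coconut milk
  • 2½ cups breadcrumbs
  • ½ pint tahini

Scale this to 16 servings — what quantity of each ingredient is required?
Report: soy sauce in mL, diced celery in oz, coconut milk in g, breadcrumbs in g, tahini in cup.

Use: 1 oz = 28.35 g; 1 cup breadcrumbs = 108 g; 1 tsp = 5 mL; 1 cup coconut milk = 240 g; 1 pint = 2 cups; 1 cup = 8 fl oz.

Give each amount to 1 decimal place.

soy sauce: 12.0 mL; diced celery: 16.9 oz; coconut milk: 96.0 g; breadcrumbs: 432.0 g; tahini: 1.6 cup

Scaling factor: 16/10 = 8/5 = 1.6.
soy sauce: 1.5 tsp × 8/5 × 5 mL/tsp = 12.0 mL
diced celery: 300 g × 8/5 ÷ 28.35 g/oz ≈ 16.9 oz
coconut milk: 2 fl oz × 8/5 ÷ 8 fl oz/cup × 240 g/cup = 96.0 g
breadcrumbs: 2.5 cup × 8/5 × 108 g/cup = 432.0 g
tahini: 0.5 pint × 8/5 × 2 cup/pint = 1.6 cup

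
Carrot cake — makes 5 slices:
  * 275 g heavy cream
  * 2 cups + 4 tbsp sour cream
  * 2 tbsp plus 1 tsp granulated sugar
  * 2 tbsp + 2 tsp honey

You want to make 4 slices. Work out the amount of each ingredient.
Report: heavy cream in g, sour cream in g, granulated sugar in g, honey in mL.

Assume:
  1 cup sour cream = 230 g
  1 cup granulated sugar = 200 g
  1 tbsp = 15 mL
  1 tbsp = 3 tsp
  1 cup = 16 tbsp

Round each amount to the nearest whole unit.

heavy cream: 220 g; sour cream: 414 g; granulated sugar: 23 g; honey: 32 mL

Scaling factor: 4/5 = 0.8.
heavy cream: 275 g × 4/5 = 220 g
sour cream: (2 cup + 4 tbsp = 2.25 cup) × 4/5 × 230 g/cup = 414 g
granulated sugar: (2 tbsp + 1 tsp = 7/3 tbsp) × 4/5 ÷ 16 tbsp/cup × 200 g/cup ≈ 23 g
honey: (2 tbsp + 2 tsp = 8/3 tbsp) × 4/5 × 15 mL/tbsp = 32 mL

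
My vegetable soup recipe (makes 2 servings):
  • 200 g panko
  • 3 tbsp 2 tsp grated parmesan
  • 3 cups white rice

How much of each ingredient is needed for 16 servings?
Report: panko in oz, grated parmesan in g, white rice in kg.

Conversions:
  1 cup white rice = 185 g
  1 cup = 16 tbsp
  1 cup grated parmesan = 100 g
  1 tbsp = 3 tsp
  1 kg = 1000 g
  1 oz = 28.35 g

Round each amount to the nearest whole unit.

panko: 56 oz; grated parmesan: 183 g; white rice: 4 kg

Scaling factor: 16/2 = 8.
panko: 200 g × 8 ÷ 28.35 g/oz ≈ 56 oz
grated parmesan: (3 tbsp + 2 tsp = 11/3 tbsp) × 8 ÷ 16 tbsp/cup × 100 g/cup ≈ 183 g
white rice: 3 cup × 8 × 185 g/cup ÷ 1000 g/kg ≈ 4 kg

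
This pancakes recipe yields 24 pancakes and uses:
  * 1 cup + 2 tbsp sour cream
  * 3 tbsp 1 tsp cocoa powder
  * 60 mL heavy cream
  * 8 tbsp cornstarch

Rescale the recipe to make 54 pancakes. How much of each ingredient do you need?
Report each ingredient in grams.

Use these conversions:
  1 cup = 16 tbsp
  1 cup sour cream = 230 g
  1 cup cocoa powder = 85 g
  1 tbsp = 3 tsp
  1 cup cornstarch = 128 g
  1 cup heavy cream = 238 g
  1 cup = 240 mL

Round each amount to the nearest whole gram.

sour cream: 582 g; cocoa powder: 40 g; heavy cream: 134 g; cornstarch: 144 g

Scaling factor: 54/24 = 9/4 = 2.25.
sour cream: (1 cup + 2 tbsp = 1.125 cup) × 9/4 × 230 g/cup ≈ 582 g
cocoa powder: (3 tbsp + 1 tsp = 10/3 tbsp) × 9/4 ÷ 16 tbsp/cup × 85 g/cup ≈ 40 g
heavy cream: 60 mL × 9/4 ÷ 240 mL/cup × 238 g/cup ≈ 134 g
cornstarch: 8 tbsp × 9/4 ÷ 16 tbsp/cup × 128 g/cup = 144 g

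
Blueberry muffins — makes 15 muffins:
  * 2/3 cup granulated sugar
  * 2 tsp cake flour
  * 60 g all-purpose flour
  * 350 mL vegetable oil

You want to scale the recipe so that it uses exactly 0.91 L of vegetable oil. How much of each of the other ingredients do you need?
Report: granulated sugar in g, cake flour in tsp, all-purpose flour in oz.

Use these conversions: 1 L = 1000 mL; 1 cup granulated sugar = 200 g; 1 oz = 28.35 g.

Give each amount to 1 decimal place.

The original recipe has 0.35 L of vegetable oil, so the scaling factor is 0.91 ÷ 0.35 = 13/5 = 2.6.
granulated sugar: 2/3 cup × 13/5 × 200 g/cup ≈ 346.7 g
cake flour: 2 tsp × 13/5 = 5.2 tsp
all-purpose flour: 60 g × 13/5 ÷ 28.35 g/oz ≈ 5.5 oz

granulated sugar: 346.7 g; cake flour: 5.2 tsp; all-purpose flour: 5.5 oz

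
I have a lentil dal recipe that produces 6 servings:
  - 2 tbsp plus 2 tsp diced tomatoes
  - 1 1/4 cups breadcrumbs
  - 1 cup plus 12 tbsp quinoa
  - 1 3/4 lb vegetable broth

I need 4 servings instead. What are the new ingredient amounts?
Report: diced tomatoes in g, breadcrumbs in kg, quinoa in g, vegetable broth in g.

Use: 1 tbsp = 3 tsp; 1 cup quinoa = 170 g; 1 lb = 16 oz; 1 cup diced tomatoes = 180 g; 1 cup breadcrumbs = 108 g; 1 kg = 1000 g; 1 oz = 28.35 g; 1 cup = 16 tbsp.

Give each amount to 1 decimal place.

Scaling factor: 4/6 = 2/3.
diced tomatoes: (2 tbsp + 2 tsp = 8/3 tbsp) × 2/3 ÷ 16 tbsp/cup × 180 g/cup = 20.0 g
breadcrumbs: 1.25 cup × 2/3 × 108 g/cup ÷ 1000 g/kg ≈ 0.1 kg
quinoa: (1 cup + 12 tbsp = 1.75 cup) × 2/3 × 170 g/cup ≈ 198.3 g
vegetable broth: 1.75 lb × 2/3 × 16 oz/lb × 28.35 g/oz = 529.2 g

diced tomatoes: 20.0 g; breadcrumbs: 0.1 kg; quinoa: 198.3 g; vegetable broth: 529.2 g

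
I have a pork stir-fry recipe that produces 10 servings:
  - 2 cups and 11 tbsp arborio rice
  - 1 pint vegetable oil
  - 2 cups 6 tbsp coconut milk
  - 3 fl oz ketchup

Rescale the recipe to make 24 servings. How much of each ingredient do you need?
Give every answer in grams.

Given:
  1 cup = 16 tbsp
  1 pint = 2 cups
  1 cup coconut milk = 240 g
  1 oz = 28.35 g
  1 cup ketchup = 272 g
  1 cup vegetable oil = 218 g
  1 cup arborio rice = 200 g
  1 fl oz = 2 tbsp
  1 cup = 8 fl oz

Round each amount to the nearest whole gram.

arborio rice: 1290 g; vegetable oil: 1046 g; coconut milk: 1368 g; ketchup: 245 g

Scaling factor: 24/10 = 12/5 = 2.4.
arborio rice: (2 cup + 11 tbsp = 2.6875 cup) × 12/5 × 200 g/cup = 1290 g
vegetable oil: 1 pint × 12/5 × 2 cup/pint × 218 g/cup ≈ 1046 g
coconut milk: (2 cup + 6 tbsp = 2.375 cup) × 12/5 × 240 g/cup = 1368 g
ketchup: 3 fl oz × 12/5 ÷ 8 fl oz/cup × 272 g/cup ≈ 245 g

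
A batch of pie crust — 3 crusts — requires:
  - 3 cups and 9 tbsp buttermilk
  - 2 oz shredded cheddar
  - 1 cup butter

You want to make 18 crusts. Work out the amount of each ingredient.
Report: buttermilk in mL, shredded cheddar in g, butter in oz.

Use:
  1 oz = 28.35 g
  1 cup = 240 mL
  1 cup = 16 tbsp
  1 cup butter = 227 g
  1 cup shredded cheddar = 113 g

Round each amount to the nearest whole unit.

Scaling factor: 18/3 = 6.
buttermilk: (3 cup + 9 tbsp = 3.5625 cup) × 6 × 240 mL/cup = 5130 mL
shredded cheddar: 2 oz × 6 × 28.35 g/oz ≈ 340 g
butter: 1 cup × 6 × 227 g/cup ÷ 28.35 g/oz ≈ 48 oz

buttermilk: 5130 mL; shredded cheddar: 340 g; butter: 48 oz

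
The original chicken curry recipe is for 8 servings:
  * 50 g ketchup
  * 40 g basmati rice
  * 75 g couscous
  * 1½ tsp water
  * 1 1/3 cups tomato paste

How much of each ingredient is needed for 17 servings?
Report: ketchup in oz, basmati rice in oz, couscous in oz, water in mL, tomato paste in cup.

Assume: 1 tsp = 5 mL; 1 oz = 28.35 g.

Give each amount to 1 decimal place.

ketchup: 3.7 oz; basmati rice: 3.0 oz; couscous: 5.6 oz; water: 15.9 mL; tomato paste: 2.8 cup

Scaling factor: 17/8 = 2.125.
ketchup: 50 g × 17/8 ÷ 28.35 g/oz ≈ 3.7 oz
basmati rice: 40 g × 17/8 ÷ 28.35 g/oz ≈ 3.0 oz
couscous: 75 g × 17/8 ÷ 28.35 g/oz ≈ 5.6 oz
water: 1.5 tsp × 17/8 × 5 mL/tsp ≈ 15.9 mL
tomato paste: 4/3 cup × 17/8 ≈ 2.8 cup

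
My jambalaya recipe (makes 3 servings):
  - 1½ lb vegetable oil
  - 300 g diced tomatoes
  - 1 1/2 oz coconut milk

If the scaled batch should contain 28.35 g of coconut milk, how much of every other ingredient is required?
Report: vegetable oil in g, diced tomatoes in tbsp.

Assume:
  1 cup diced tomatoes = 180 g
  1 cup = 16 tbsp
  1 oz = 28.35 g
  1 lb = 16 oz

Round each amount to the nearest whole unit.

vegetable oil: 454 g; diced tomatoes: 18 tbsp

The original recipe has 42.525 g of coconut milk, so the scaling factor is 28.35 ÷ 42.525 = 2/3.
vegetable oil: 1.5 lb × 2/3 × 16 oz/lb × 28.35 g/oz ≈ 454 g
diced tomatoes: 300 g × 2/3 ÷ 180 g/cup × 16 tbsp/cup ≈ 18 tbsp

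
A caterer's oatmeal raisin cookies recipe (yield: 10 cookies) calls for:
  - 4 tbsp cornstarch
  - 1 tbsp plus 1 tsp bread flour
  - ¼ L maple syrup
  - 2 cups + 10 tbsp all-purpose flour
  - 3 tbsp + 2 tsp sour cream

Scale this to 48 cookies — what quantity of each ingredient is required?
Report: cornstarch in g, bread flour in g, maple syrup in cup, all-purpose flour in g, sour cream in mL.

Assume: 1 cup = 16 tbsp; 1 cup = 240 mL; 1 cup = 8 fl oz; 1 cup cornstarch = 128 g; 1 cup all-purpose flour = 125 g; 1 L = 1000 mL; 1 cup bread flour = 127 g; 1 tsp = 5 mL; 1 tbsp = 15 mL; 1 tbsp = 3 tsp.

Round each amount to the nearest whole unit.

cornstarch: 154 g; bread flour: 51 g; maple syrup: 5 cup; all-purpose flour: 1575 g; sour cream: 264 mL

Scaling factor: 48/10 = 24/5 = 4.8.
cornstarch: 4 tbsp × 24/5 ÷ 16 tbsp/cup × 128 g/cup ≈ 154 g
bread flour: (1 tbsp + 1 tsp = 4/3 tbsp) × 24/5 ÷ 16 tbsp/cup × 127 g/cup ≈ 51 g
maple syrup: 0.25 L × 24/5 × 1000 mL/L ÷ 240 mL/cup = 5 cup
all-purpose flour: (2 cup + 10 tbsp = 2.625 cup) × 24/5 × 125 g/cup = 1575 g
sour cream: (3 tbsp + 2 tsp = 11/3 tbsp) × 24/5 × 15 mL/tbsp = 264 mL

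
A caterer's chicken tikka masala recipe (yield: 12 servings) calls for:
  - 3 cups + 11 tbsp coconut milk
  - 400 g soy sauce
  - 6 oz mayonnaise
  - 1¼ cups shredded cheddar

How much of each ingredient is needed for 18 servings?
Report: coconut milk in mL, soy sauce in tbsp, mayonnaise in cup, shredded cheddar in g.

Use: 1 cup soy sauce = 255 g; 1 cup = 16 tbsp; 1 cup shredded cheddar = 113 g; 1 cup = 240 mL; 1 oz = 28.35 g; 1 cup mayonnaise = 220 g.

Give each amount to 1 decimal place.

Scaling factor: 18/12 = 3/2 = 1.5.
coconut milk: (3 cup + 11 tbsp = 3.6875 cup) × 3/2 × 240 mL/cup = 1327.5 mL
soy sauce: 400 g × 3/2 ÷ 255 g/cup × 16 tbsp/cup ≈ 37.6 tbsp
mayonnaise: 6 oz × 3/2 × 28.35 g/oz ÷ 220 g/cup ≈ 1.2 cup
shredded cheddar: 1.25 cup × 3/2 × 113 g/cup ≈ 211.9 g

coconut milk: 1327.5 mL; soy sauce: 37.6 tbsp; mayonnaise: 1.2 cup; shredded cheddar: 211.9 g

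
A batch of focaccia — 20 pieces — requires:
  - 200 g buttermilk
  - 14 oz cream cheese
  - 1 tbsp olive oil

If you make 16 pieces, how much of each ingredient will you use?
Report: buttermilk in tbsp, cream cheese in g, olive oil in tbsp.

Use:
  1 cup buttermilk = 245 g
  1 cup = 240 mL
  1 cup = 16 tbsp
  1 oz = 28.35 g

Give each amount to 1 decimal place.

Scaling factor: 16/20 = 4/5 = 0.8.
buttermilk: 200 g × 4/5 ÷ 245 g/cup × 16 tbsp/cup ≈ 10.4 tbsp
cream cheese: 14 oz × 4/5 × 28.35 g/oz ≈ 317.5 g
olive oil: 1 tbsp × 4/5 = 0.8 tbsp

buttermilk: 10.4 tbsp; cream cheese: 317.5 g; olive oil: 0.8 tbsp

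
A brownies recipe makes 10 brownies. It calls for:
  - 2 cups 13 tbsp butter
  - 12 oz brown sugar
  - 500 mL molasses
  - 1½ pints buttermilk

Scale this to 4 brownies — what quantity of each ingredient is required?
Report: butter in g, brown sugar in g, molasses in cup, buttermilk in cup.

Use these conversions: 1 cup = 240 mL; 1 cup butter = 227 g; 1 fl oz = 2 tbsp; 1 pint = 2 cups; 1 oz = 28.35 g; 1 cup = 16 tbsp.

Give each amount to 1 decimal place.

Scaling factor: 4/10 = 2/5 = 0.4.
butter: (2 cup + 13 tbsp = 2.8125 cup) × 2/5 × 227 g/cup ≈ 255.4 g
brown sugar: 12 oz × 2/5 × 28.35 g/oz ≈ 136.1 g
molasses: 500 mL × 2/5 ÷ 240 mL/cup ≈ 0.8 cup
buttermilk: 1.5 pint × 2/5 × 2 cup/pint = 1.2 cup

butter: 255.4 g; brown sugar: 136.1 g; molasses: 0.8 cup; buttermilk: 1.2 cup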